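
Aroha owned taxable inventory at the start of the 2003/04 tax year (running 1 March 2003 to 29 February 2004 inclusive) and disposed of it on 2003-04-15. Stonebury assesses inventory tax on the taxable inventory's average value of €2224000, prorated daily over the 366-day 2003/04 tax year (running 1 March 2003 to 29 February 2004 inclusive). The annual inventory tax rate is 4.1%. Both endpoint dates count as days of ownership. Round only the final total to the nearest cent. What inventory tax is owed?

€11460.28

Days held (2003-03-01 to 2003-04-15): 46 out of 366
Tax = €2224000 × 4.1% × 46/366 = €11460.2842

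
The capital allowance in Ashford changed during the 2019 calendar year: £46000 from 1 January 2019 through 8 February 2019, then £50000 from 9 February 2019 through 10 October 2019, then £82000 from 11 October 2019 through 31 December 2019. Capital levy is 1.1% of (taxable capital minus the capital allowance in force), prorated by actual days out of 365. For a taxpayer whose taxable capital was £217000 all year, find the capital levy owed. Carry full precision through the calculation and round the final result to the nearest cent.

£1762.62

1 January – 8 February 2019: 39 days, exemption £46000 → (£217000 − £46000) × 1.1% × 39/365 = £200.9836
9 February – 10 October 2019: 244 days, exemption £50000 → (£217000 − £50000) × 1.1% × 244/365 = £1228.0219
11 October – 31 December 2019: 82 days, exemption £82000 → (£217000 − £82000) × 1.1% × 82/365 = £333.6164
Total = £1762.6219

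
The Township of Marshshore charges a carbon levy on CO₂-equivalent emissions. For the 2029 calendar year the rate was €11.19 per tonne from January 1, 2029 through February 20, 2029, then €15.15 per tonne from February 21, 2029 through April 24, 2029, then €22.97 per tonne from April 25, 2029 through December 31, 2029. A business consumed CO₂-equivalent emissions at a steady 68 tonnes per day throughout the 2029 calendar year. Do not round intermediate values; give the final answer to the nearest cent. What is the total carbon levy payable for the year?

January 1 – February 20, 2029: 51 days × 68 tonnes/day = 3,468 tonnes at €11.19/tonne → €38806.92
February 21 – April 24, 2029: 63 days × 68 tonnes/day = 4,284 tonnes at €15.15/tonne → €64902.60
April 25 – December 31, 2029: 251 days × 68 tonnes/day = 17,068 tonnes at €22.97/tonne → €392051.96

€495761.48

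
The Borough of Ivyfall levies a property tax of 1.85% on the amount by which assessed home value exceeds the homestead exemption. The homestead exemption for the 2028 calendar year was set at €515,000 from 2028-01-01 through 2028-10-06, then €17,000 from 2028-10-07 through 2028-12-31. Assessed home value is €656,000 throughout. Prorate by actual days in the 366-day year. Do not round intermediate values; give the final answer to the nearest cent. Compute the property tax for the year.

€4,773.30

2028-01-01 to 2028-10-06: 280 days, exemption €515,000 → (€656,000 − €515,000) × 1.85% × 280/366 = €1,995.5738
2028-10-07 to 2028-12-31: 86 days, exemption €17,000 → (€656,000 − €17,000) × 1.85% × 86/366 = €2,777.7295
Total = €4,773.3033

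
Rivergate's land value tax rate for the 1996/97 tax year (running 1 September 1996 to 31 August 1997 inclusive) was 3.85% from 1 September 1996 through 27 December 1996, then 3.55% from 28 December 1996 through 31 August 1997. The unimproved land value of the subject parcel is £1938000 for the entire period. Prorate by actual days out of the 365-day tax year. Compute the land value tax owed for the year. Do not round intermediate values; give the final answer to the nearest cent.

1 September – 27 December 1996: 118 days at 3.85% → £1938000 × 3.85% × 118/365 = £24121.4630
28 December 1996 – 31 August 1997: 247 days at 3.55% → £1938000 × 3.55% × 247/365 = £46557.1315
Total = £70678.5945

£70678.59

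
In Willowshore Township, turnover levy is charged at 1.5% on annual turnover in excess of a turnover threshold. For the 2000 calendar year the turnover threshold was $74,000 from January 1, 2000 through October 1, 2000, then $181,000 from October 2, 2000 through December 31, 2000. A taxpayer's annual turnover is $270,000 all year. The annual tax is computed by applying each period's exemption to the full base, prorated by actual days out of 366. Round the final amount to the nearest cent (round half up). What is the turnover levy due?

January 1 – October 1, 2000: 275 days, exemption $74,000 → ($270,000 − $74,000) × 1.5% × 275/366 = $2,209.0164
October 2 – December 31, 2000: 91 days, exemption $181,000 → ($270,000 − $181,000) × 1.5% × 91/366 = $331.9262
Total = $2,540.9426

$2,540.94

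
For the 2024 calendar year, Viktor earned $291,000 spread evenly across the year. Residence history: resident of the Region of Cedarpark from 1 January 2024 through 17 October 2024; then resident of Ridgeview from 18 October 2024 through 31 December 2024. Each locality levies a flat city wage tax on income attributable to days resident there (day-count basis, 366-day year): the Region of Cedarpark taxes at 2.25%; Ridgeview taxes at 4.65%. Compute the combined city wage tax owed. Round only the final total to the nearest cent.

$7,978.65

The Region of Cedarpark, 1 January – 17 October 2024: 291 days → $291,000 × 2.25% × 291/366 = $5,205.7992
Ridgeview, 18 October – 31 December 2024: 75 days → $291,000 × 4.65% × 75/366 = $2,772.8484
Total = $7,978.6475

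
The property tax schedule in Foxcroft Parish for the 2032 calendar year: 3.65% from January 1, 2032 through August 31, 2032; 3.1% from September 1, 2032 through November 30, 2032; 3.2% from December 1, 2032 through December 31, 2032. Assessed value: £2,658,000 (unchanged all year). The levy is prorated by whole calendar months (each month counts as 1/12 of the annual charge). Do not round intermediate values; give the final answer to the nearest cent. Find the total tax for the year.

£92,365.50

January 1 – August 31, 2032: 8 months at 3.65% → £2,658,000 × 3.65% × 8/12 = £64,678.0000
September 1 – November 30, 2032: 3 months at 3.1% → £2,658,000 × 3.1% × 3/12 = £20,599.5000
December 1 – December 31, 2032: 1 month at 3.2% → £2,658,000 × 3.2% × 1/12 = £7,088.0000
Total = £92,365.5000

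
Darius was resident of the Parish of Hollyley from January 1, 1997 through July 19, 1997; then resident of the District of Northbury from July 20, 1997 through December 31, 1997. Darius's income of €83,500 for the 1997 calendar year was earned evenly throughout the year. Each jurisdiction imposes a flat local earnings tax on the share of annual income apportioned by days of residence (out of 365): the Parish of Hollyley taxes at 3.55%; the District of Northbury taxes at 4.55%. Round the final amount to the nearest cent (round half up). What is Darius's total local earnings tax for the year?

€3,341.72

The Parish of Hollyley, January 1 – July 19, 1997: 200 days → €83,500 × 3.55% × 200/365 = €1,624.2466
The District of Northbury, July 20 – December 31, 1997: 165 days → €83,500 × 4.55% × 165/365 = €1,717.4692
Total = €3,341.7158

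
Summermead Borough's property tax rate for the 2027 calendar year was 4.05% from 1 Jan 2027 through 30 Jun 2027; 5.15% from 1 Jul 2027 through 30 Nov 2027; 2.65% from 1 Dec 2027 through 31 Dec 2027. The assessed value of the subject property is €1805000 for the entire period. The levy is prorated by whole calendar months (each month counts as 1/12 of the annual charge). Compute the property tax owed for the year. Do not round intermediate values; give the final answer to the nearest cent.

1 Jan – 30 Jun 2027: 6 months at 4.05% → €1805000 × 4.05% × 6/12 = €36551.2500
1 Jul – 30 Nov 2027: 5 months at 5.15% → €1805000 × 5.15% × 5/12 = €38732.2917
1 Dec – 31 Dec 2027: 1 month at 2.65% → €1805000 × 2.65% × 1/12 = €3986.0417
Total = €79269.5833

€79269.58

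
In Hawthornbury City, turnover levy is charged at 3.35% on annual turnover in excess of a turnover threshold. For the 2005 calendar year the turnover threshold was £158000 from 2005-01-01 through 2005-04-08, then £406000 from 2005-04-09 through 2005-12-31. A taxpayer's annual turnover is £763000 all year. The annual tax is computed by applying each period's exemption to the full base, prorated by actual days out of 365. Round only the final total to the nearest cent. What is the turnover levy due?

2005-01-01 to 2005-04-08: 98 days, exemption £158000 → (£763000 − £158000) × 3.35% × 98/365 = £5441.6849
2005-04-09 to 2005-12-31: 267 days, exemption £406000 → (£763000 − £406000) × 3.35% × 267/365 = £8748.4562
Total = £14190.1411

£14190.14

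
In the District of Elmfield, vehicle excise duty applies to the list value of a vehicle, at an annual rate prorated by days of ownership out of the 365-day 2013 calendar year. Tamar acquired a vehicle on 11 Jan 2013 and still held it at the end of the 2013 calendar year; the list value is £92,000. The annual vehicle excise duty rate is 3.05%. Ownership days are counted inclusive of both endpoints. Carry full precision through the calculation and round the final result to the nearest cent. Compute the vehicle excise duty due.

£2,729.12

Days held (11 Jan – 31 Dec 2013): 355 out of 365
Tax = £92,000 × 3.05% × 355/365 = £2,729.1233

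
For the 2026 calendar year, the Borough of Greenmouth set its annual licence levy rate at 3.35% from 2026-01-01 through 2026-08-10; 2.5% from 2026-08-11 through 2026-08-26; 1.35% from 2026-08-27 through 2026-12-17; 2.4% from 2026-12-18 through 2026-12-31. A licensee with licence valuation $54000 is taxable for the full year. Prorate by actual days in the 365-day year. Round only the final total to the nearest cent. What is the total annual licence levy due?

2026-01-01 to 2026-08-10: 222 days at 3.35% → $54000 × 3.35% × 222/365 = $1100.2685
2026-08-11 to 2026-08-26: 16 days at 2.5% → $54000 × 2.5% × 16/365 = $59.1781
2026-08-27 to 2026-12-17: 113 days at 1.35% → $54000 × 1.35% × 113/365 = $225.6904
2026-12-18 to 2026-12-31: 14 days at 2.4% → $54000 × 2.4% × 14/365 = $49.7096
Total = $1434.8466

$1434.85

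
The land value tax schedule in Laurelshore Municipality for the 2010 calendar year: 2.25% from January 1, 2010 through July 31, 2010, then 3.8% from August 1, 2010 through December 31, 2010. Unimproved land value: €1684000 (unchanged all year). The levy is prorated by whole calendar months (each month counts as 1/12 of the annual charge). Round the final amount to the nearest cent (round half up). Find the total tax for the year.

€48765.83

January 1 – July 31, 2010: 7 months at 2.25% → €1684000 × 2.25% × 7/12 = €22102.5000
August 1 – December 31, 2010: 5 months at 3.8% → €1684000 × 3.8% × 5/12 = €26663.3333
Total = €48765.8333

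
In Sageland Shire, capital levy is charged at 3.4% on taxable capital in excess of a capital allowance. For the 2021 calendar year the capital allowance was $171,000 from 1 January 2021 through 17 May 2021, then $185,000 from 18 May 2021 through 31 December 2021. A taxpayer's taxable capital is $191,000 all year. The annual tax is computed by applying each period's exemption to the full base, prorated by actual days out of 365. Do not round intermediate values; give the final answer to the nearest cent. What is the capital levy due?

$382.66

1 January – 17 May 2021: 137 days, exemption $171,000 → ($191,000 − $171,000) × 3.4% × 137/365 = $255.2329
18 May – 31 December 2021: 228 days, exemption $185,000 → ($191,000 − $185,000) × 3.4% × 228/365 = $127.4301
Total = $382.6630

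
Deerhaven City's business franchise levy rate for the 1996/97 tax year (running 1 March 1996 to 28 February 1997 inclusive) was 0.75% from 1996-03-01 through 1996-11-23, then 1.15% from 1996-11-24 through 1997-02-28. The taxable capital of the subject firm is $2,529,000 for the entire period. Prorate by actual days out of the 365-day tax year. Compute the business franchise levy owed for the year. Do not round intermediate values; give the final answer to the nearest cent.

$21,655.86

1996-03-01 to 1996-11-23: 268 days at 0.75% → $2,529,000 × 0.75% × 268/365 = $13,926.8219
1996-11-24 to 1997-02-28: 97 days at 1.15% → $2,529,000 × 1.15% × 97/365 = $7,729.0397
Total = $21,655.8616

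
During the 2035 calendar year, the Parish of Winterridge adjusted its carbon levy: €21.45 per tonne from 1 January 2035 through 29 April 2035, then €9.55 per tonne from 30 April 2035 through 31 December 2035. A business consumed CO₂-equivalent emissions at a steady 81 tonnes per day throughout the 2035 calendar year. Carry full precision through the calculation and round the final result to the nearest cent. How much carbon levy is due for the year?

1 January – 29 April 2035: 119 days × 81 tonnes/day = 9,639 tonnes at €21.45/tonne → €206,756.55
30 April – 31 December 2035: 246 days × 81 tonnes/day = 19,926 tonnes at €9.55/tonne → €190,293.30

€397,049.85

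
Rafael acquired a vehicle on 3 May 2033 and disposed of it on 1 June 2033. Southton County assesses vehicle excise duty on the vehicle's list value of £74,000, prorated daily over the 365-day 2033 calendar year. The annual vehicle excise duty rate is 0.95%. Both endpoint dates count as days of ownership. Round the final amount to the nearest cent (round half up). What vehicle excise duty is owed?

Days held (3 May – 1 June 2033): 30 out of 365
Tax = £74,000 × 0.95% × 30/365 = £57.7808

£57.78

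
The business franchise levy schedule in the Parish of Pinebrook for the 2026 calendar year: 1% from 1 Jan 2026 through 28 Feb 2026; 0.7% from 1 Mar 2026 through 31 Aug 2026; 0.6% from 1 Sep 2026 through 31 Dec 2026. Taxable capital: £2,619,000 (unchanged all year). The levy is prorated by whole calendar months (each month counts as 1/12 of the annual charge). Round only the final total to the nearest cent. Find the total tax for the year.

£18,769.50

1 Jan – 28 Feb 2026: 2 months at 1% → £2,619,000 × 1% × 2/12 = £4,365.0000
1 Mar – 31 Aug 2026: 6 months at 0.7% → £2,619,000 × 0.7% × 6/12 = £9,166.5000
1 Sep – 31 Dec 2026: 4 months at 0.6% → £2,619,000 × 0.6% × 4/12 = £5,238.0000
Total = £18,769.5000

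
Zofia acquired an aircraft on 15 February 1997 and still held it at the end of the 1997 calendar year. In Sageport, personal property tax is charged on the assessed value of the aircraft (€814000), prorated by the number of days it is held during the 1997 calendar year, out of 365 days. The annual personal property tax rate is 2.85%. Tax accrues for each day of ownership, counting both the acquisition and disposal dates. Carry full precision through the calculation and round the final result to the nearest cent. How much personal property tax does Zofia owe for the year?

€20338.85

Days held (15 February – 31 December 1997): 320 out of 365
Tax = €814000 × 2.85% × 320/365 = €20338.8493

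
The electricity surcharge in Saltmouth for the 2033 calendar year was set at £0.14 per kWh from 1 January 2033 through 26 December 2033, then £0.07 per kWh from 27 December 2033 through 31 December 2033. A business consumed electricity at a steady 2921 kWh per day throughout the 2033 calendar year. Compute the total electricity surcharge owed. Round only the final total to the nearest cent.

£148,240.75

1 January – 26 December 2033: 360 days × 2921 kWh/day = 1,051,560 kWh at £0.14/kWh → £147,218.40
27 December – 31 December 2033: 5 days × 2921 kWh/day = 14,605 kWh at £0.07/kWh → £1,022.35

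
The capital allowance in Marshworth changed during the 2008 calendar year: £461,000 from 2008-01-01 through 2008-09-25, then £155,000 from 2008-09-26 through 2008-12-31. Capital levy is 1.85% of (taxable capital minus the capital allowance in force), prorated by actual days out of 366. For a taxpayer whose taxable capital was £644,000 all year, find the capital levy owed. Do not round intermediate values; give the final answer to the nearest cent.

£4,885.82

2008-01-01 to 2008-09-25: 269 days, exemption £461,000 → (£644,000 − £461,000) × 1.85% × 269/366 = £2,488.2500
2008-09-26 to 2008-12-31: 97 days, exemption £155,000 → (£644,000 − £155,000) × 1.85% × 97/366 = £2,397.5697
Total = £4,885.8197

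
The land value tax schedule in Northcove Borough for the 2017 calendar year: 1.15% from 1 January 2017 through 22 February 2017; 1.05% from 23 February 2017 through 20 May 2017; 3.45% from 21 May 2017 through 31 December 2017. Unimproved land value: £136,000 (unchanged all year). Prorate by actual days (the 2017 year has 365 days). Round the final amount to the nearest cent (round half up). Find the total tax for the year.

£3,459.80

1 January – 22 February 2017: 53 days at 1.15% → £136,000 × 1.15% × 53/365 = £227.1014
23 February – 20 May 2017: 87 days at 1.05% → £136,000 × 1.05% × 87/365 = £340.3726
21 May – 31 December 2017: 225 days at 3.45% → £136,000 × 3.45% × 225/365 = £2,892.3288
Total = £3,459.8027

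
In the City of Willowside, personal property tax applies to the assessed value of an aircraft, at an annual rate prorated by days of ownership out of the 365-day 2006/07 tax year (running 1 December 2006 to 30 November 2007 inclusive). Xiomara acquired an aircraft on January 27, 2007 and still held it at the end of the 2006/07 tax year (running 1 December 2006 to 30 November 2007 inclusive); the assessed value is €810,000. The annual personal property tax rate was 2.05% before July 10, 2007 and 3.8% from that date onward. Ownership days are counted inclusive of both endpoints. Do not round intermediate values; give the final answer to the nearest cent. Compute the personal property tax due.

January 27 – July 9, 2007: 164 days at 2.05% → €810,000 × 2.05% × 164/365 = €7,460.8767
July 10 – November 30, 2007: 144 days at 3.8% → €810,000 × 3.8% × 144/365 = €12,143.3425
Total = €19,604.2192

€19,604.22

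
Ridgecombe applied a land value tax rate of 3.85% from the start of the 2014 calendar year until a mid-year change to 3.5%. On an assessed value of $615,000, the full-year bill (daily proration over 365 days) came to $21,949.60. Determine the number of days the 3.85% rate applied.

72 days

Let d = days at the first rate; then 365 − d days at the second rate.
$615,000 × [3.85%·d + 3.5%·(365−d)] / 365 = $21,949.60
Solving gives d = 72, so the new rate took effect on March 14, 2014.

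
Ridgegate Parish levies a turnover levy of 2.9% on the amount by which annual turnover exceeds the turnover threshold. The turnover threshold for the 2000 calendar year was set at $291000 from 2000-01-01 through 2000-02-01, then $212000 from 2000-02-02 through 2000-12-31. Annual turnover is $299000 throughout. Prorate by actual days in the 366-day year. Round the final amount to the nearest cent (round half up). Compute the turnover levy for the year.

2000-01-01 to 2000-02-01: 32 days, exemption $291000 → ($299000 − $291000) × 2.9% × 32/366 = $20.2842
2000-02-02 to 2000-12-31: 334 days, exemption $212000 → ($299000 − $212000) × 2.9% × 334/366 = $2302.4098
Total = $2322.6940

$2322.69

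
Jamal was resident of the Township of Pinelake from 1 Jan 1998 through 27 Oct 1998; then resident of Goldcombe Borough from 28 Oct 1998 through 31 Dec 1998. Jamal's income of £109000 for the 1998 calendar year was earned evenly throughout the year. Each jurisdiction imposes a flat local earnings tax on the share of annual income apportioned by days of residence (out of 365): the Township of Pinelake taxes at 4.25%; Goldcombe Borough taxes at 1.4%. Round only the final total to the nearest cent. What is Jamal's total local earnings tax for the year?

The Township of Pinelake, 1 Jan – 27 Oct 1998: 300 days → £109000 × 4.25% × 300/365 = £3807.5342
Goldcombe Borough, 28 Oct – 31 Dec 1998: 65 days → £109000 × 1.4% × 65/365 = £271.7534
Total = £4079.2877

£4079.29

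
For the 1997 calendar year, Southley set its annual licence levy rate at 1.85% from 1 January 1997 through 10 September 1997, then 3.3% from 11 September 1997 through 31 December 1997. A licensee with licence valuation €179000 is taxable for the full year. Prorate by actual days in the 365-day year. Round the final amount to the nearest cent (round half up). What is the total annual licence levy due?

€4107.93

1 January – 10 September 1997: 253 days at 1.85% → €179000 × 1.85% × 253/365 = €2295.3685
11 September – 31 December 1997: 112 days at 3.3% → €179000 × 3.3% × 112/365 = €1812.5589
Total = €4107.9274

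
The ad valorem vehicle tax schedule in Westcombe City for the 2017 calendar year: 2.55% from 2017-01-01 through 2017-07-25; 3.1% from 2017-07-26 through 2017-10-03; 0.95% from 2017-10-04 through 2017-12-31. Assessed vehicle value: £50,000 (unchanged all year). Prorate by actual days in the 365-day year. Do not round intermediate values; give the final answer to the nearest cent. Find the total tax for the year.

£1,132.67

2017-01-01 to 2017-07-25: 206 days at 2.55% → £50,000 × 2.55% × 206/365 = £719.5890
2017-07-26 to 2017-10-03: 70 days at 3.1% → £50,000 × 3.1% × 70/365 = £297.2603
2017-10-04 to 2017-12-31: 89 days at 0.95% → £50,000 × 0.95% × 89/365 = £115.8219
Total = £1,132.6712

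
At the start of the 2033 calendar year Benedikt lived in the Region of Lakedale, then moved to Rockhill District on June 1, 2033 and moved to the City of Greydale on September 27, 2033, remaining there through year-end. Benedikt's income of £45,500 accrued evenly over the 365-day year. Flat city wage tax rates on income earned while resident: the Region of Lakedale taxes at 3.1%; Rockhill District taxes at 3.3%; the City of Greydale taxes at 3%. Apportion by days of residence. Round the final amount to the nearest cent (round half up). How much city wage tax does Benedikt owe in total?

The Region of Lakedale, January 1 – May 31, 2033: 151 days → £45,500 × 3.1% × 151/365 = £583.5219
Rockhill District, June 1 – September 26, 2033: 118 days → £45,500 × 3.3% × 118/365 = £485.4164
The City of Greydale, September 27 – December 31, 2033: 96 days → £45,500 × 3% × 96/365 = £359.0137
Total = £1,427.9521

£1,427.95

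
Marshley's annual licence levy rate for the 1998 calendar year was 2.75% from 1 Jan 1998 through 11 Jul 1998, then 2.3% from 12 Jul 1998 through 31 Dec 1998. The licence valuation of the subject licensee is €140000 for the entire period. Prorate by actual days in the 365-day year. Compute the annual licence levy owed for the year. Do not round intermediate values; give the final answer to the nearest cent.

€3551.40

1 Jan – 11 Jul 1998: 192 days at 2.75% → €140000 × 2.75% × 192/365 = €2025.2055
12 Jul – 31 Dec 1998: 173 days at 2.3% → €140000 × 2.3% × 173/365 = €1526.1918
Total = €3551.3973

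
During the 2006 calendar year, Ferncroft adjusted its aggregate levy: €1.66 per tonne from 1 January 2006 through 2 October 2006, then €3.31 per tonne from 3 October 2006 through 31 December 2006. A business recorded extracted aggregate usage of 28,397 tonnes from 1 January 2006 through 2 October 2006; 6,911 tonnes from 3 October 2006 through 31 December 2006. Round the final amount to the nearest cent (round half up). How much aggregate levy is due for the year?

€70014.43

1 January – 2 October 2006: 28,397 tonnes at €1.66/tonne → €47139.02
3 October – 31 December 2006: 6,911 tonnes at €3.31/tonne → €22875.41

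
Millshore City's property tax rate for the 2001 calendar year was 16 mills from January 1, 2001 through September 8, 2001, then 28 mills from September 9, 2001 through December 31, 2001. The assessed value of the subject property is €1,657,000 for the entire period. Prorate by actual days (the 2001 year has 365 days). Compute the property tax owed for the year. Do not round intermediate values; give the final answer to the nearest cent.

€32,722.35

January 1 – September 8, 2001: 251 days at 16 mills → €1,657,000 × 1.6% × 251/365 = €18,231.5397
September 9 – December 31, 2001: 114 days at 28 mills → €1,657,000 × 2.8% × 114/365 = €14,490.8055
Total = €32,722.3452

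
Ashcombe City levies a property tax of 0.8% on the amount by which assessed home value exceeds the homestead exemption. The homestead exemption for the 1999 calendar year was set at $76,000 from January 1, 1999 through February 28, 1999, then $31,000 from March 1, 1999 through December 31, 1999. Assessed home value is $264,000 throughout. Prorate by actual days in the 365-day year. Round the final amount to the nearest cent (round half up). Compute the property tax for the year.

$1,805.81

January 1 – February 28, 1999: 59 days, exemption $76,000 → ($264,000 − $76,000) × 0.8% × 59/365 = $243.1123
March 1 – December 31, 1999: 306 days, exemption $31,000 → ($264,000 − $31,000) × 0.8% × 306/365 = $1,562.6959
Total = $1,805.8082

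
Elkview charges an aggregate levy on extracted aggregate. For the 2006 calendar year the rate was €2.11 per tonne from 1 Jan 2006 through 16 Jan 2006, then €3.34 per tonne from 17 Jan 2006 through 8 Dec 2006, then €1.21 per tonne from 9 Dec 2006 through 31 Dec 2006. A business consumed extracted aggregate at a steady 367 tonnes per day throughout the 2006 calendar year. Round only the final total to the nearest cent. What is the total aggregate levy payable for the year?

1 Jan – 16 Jan 2006: 16 days × 367 tonnes/day = 5,872 tonnes at €2.11/tonne → €12,389.92
17 Jan – 8 Dec 2006: 326 days × 367 tonnes/day = 119,642 tonnes at €3.34/tonne → €399,604.28
9 Dec – 31 Dec 2006: 23 days × 367 tonnes/day = 8,441 tonnes at €1.21/tonne → €10,213.61

€422,207.81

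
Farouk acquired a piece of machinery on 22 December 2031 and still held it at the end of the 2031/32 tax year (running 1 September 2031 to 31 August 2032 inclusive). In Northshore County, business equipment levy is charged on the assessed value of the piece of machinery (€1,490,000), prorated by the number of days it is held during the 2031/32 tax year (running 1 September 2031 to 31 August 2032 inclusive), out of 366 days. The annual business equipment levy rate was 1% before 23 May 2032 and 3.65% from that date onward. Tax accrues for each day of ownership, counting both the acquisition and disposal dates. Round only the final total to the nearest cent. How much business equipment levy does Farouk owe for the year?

22 December 2031 – 22 May 2032: 153 days at 1% → €1,490,000 × 1% × 153/366 = €6,228.6885
23 May – 31 August 2032: 101 days at 3.65% → €1,490,000 × 3.65% × 101/366 = €15,007.8825
Total = €21,236.5710

€21,236.57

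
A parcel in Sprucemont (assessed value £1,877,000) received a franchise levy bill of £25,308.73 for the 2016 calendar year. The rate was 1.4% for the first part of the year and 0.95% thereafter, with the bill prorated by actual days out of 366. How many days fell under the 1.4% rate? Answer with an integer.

Let d = days at the first rate; then 366 − d days at the second rate.
£1,877,000 × [1.4%·d + 0.95%·(366−d)] / 366 = £25,308.73
Solving gives d = 324, so the new rate took effect on November 20, 2016.

324 days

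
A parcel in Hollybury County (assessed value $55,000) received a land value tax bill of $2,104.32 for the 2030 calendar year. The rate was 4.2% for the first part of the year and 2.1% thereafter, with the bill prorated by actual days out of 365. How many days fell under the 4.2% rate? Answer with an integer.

300 days

Let d = days at the first rate; then 365 − d days at the second rate.
$55,000 × [4.2%·d + 2.1%·(365−d)] / 365 = $2,104.32
Solving gives d = 300, so the new rate took effect on October 28, 2030.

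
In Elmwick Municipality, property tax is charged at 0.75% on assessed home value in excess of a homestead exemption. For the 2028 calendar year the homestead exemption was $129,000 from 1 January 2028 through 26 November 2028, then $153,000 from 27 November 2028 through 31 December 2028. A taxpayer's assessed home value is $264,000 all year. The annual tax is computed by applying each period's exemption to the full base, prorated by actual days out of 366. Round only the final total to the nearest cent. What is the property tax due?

1 January – 26 November 2028: 331 days, exemption $129,000 → ($264,000 − $129,000) × 0.75% × 331/366 = $915.6762
27 November – 31 December 2028: 35 days, exemption $153,000 → ($264,000 − $153,000) × 0.75% × 35/366 = $79.6107
Total = $995.2869

$995.29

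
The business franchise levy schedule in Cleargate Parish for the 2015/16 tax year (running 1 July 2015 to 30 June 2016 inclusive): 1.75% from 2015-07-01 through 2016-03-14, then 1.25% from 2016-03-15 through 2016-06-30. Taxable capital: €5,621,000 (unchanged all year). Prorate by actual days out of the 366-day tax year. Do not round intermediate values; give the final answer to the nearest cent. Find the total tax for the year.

2015-07-01 to 2016-03-14: 258 days at 1.75% → €5,621,000 × 1.75% × 258/366 = €69,341.0246
2016-03-15 to 2016-06-30: 108 days at 1.25% → €5,621,000 × 1.25% × 108/366 = €20,733.1967
Total = €90,074.2213

€90,074.22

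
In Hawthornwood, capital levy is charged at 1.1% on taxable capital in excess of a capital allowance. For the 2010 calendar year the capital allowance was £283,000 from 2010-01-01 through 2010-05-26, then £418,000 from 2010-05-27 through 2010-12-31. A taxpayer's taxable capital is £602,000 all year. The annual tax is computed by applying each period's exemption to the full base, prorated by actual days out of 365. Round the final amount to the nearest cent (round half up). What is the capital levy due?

2010-01-01 to 2010-05-26: 146 days, exemption £283,000 → (£602,000 − £283,000) × 1.1% × 146/365 = £1,403.6000
2010-05-27 to 2010-12-31: 219 days, exemption £418,000 → (£602,000 − £418,000) × 1.1% × 219/365 = £1,214.4000
Total = £2,618.0000

£2,618.00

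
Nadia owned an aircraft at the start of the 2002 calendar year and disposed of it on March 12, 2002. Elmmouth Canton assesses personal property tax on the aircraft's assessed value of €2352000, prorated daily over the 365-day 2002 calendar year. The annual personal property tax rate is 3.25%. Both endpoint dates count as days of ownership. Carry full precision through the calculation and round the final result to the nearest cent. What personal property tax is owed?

Days held (January 1 – March 12, 2002): 71 out of 365
Tax = €2352000 × 3.25% × 71/365 = €14869.1507

€14869.15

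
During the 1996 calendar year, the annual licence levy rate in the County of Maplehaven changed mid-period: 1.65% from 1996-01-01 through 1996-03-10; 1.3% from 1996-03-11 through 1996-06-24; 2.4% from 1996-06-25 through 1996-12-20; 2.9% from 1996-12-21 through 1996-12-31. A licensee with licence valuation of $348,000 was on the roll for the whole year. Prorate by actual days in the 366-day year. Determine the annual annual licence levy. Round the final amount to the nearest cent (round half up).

1996-01-01 to 1996-03-10: 70 days at 1.65% → $348,000 × 1.65% × 70/366 = $1,098.1967
1996-03-11 to 1996-06-24: 106 days at 1.3% → $348,000 × 1.3% × 106/366 = $1,310.2295
1996-06-25 to 1996-12-20: 179 days at 2.4% → $348,000 × 2.4% × 179/366 = $4,084.7213
1996-12-21 to 1996-12-31: 11 days at 2.9% → $348,000 × 2.9% × 11/366 = $303.3115
Total = $6,796.4590

$6,796.46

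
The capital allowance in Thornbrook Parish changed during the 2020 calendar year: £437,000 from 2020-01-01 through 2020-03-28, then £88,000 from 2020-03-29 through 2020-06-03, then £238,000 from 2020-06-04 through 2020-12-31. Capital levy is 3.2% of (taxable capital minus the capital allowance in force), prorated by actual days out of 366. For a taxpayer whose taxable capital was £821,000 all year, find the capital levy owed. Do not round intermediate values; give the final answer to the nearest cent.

£18,003.58

2020-01-01 to 2020-03-28: 88 days, exemption £437,000 → (£821,000 − £437,000) × 3.2% × 88/366 = £2,954.4918
2020-03-29 to 2020-06-03: 67 days, exemption £88,000 → (£821,000 − £88,000) × 3.2% × 67/366 = £4,293.8579
2020-06-04 to 2020-12-31: 211 days, exemption £238,000 → (£821,000 − £238,000) × 3.2% × 211/366 = £10,755.2350
Total = £18,003.5847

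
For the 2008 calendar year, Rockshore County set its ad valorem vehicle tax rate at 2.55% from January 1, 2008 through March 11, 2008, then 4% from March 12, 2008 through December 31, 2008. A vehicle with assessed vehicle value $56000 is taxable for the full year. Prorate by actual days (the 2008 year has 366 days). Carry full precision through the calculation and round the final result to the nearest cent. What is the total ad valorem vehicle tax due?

$2082.48

January 1 – March 11, 2008: 71 days at 2.55% → $56000 × 2.55% × 71/366 = $277.0164
March 12 – December 31, 2008: 295 days at 4% → $56000 × 4% × 295/366 = $1805.4645
Total = $2082.4809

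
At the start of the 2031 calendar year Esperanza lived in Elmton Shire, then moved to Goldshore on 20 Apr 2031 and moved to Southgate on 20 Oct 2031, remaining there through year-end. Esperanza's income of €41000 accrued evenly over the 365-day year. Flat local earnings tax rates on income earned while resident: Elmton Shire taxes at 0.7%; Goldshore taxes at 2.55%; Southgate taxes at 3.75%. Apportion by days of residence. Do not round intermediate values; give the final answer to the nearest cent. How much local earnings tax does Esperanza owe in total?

€917.39

Elmton Shire, 1 Jan – 19 Apr 2031: 109 days → €41000 × 0.7% × 109/365 = €85.7068
Goldshore, 20 Apr – 19 Oct 2031: 183 days → €41000 × 2.55% × 183/365 = €524.1822
Southgate, 20 Oct – 31 Dec 2031: 73 days → €41000 × 3.75% × 73/365 = €307.5000
Total = €917.3890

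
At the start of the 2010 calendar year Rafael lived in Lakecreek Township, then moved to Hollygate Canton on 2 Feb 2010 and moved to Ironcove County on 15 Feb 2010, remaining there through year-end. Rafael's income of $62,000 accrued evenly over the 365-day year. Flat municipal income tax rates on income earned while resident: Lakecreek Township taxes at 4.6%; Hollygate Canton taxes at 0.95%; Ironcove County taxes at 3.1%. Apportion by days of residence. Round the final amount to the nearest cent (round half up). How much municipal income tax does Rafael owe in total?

$1,956.06

Lakecreek Township, 1 Jan – 1 Feb 2010: 32 days → $62,000 × 4.6% × 32/365 = $250.0384
Hollygate Canton, 2 Feb – 14 Feb 2010: 13 days → $62,000 × 0.95% × 13/365 = $20.9781
Ironcove County, 15 Feb – 31 Dec 2010: 320 days → $62,000 × 3.1% × 320/365 = $1,685.0411
Total = $1,956.0575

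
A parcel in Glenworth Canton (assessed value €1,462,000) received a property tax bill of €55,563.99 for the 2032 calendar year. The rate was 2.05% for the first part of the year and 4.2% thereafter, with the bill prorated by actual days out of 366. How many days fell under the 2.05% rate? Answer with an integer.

Let d = days at the first rate; then 366 − d days at the second rate.
€1,462,000 × [2.05%·d + 4.2%·(366−d)] / 366 = €55,563.99
Solving gives d = 68, so the new rate took effect on 9 March 2032.

68 days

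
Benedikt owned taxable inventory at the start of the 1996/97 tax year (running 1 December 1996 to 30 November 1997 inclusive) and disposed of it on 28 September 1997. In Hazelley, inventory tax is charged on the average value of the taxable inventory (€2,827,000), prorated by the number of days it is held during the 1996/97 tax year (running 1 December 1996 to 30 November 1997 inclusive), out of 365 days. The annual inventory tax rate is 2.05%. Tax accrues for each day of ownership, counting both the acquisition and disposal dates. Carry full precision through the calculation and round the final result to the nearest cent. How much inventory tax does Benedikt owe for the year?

€47,950.57

Days held (1 December 1996 – 28 September 1997): 302 out of 365
Tax = €2,827,000 × 2.05% × 302/365 = €47,950.5671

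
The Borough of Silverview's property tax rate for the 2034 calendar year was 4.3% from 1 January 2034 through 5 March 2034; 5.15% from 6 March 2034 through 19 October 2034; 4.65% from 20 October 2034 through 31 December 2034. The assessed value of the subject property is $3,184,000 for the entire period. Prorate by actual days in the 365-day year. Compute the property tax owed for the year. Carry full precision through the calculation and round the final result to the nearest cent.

$156,046.53

1 January – 5 March 2034: 64 days at 4.3% → $3,184,000 × 4.3% × 64/365 = $24,006.4877
6 March – 19 October 2034: 228 days at 5.15% → $3,184,000 × 5.15% × 228/365 = $102,428.8438
20 October – 31 December 2034: 73 days at 4.65% → $3,184,000 × 4.65% × 73/365 = $29,611.2000
Total = $156,046.5315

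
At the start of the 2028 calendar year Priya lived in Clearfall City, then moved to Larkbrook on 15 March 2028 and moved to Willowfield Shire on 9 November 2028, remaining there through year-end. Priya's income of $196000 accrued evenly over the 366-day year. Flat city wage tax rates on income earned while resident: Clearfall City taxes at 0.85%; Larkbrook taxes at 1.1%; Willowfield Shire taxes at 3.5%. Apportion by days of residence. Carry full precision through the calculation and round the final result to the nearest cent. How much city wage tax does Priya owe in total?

$2738.11

Clearfall City, 1 January – 14 March 2028: 74 days → $196000 × 0.85% × 74/366 = $336.8415
Larkbrook, 15 March – 8 November 2028: 239 days → $196000 × 1.1% × 239/366 = $1407.8798
Willowfield Shire, 9 November – 31 December 2028: 53 days → $196000 × 3.5% × 53/366 = $993.3880
Total = $2738.1093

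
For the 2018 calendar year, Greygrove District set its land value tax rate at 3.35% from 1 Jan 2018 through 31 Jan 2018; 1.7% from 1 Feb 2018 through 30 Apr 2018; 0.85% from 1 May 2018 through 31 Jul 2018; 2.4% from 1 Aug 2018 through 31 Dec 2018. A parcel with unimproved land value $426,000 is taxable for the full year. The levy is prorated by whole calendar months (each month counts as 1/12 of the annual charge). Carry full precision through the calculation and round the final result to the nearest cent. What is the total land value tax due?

$8,165.00

1 Jan – 31 Jan 2018: 1 month at 3.35% → $426,000 × 3.35% × 1/12 = $1,189.2500
1 Feb – 30 Apr 2018: 3 months at 1.7% → $426,000 × 1.7% × 3/12 = $1,810.5000
1 May – 31 Jul 2018: 3 months at 0.85% → $426,000 × 0.85% × 3/12 = $905.2500
1 Aug – 31 Dec 2018: 5 months at 2.4% → $426,000 × 2.4% × 5/12 = $4,260.0000
Total = $8,165.0000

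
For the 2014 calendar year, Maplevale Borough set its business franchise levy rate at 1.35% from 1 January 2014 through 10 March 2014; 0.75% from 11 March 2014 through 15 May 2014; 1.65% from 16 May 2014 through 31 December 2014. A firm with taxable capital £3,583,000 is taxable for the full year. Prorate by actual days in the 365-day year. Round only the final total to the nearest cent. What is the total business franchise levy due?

1 January – 10 March 2014: 69 days at 1.35% → £3,583,000 × 1.35% × 69/365 = £9,144.0123
11 March – 15 May 2014: 66 days at 0.75% → £3,583,000 × 0.75% × 66/365 = £4,859.1370
16 May – 31 December 2014: 230 days at 1.65% → £3,583,000 × 1.65% × 230/365 = £37,253.3836
Total = £51,256.5329

£51,256.53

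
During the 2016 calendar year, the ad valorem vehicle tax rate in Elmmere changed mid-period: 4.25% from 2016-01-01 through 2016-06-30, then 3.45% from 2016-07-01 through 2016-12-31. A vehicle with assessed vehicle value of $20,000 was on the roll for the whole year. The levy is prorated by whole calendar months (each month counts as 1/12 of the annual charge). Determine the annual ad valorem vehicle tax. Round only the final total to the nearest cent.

2016-01-01 to 2016-06-30: 6 months at 4.25% → $20,000 × 4.25% × 6/12 = $425.0000
2016-07-01 to 2016-12-31: 6 months at 3.45% → $20,000 × 3.45% × 6/12 = $345.0000
Total = $770.0000

$770.00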